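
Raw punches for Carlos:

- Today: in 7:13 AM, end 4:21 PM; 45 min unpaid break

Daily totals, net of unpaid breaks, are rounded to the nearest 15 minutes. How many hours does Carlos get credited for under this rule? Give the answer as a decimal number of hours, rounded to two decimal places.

Today: 7:13 AM–4:21 PM = 9 h 8 min − 45 min = 8 h 23 min → rounds to 8 h 30 min

8.50 hours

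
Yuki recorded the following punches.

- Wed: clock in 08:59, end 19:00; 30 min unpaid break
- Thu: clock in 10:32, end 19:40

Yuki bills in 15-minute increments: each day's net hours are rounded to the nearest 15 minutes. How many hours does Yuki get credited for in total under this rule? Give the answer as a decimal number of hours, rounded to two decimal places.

18.75 hours

Wed: 08:59–19:00 = 10 h 1 min − 30 min = 9 h 31 min → rounds to 9 h 30 min
Thu: 10:32–19:40 = 9 h 8 min → rounds to 9 h 15 min
Total credited: 18 h 45 min.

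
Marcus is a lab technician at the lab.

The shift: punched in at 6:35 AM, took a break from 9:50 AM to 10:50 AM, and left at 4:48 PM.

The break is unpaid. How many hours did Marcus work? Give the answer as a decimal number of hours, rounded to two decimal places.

The shift: 6:35 AM–4:48 PM = 10 h 13 min; less 60 min break → 9 h 13 min

9.22 hours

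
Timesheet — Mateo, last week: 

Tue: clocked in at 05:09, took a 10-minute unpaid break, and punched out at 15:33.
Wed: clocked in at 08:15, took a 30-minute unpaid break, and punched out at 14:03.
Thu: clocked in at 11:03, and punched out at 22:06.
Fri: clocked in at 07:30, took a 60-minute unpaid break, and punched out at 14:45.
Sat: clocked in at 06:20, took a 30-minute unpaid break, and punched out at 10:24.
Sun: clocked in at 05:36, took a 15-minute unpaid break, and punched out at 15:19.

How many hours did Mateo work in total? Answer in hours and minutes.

45 h 52 min

Tue: 05:09–15:33 = 10 h 24 min; less 10 min break → 10 h 14 min
Wed: 08:15–14:03 = 5 h 48 min; less 30 min break → 5 h 18 min
Thu: 11:03–22:06 = 11 h 3 min
Fri: 07:30–14:45 = 7 h 15 min; less 60 min break → 6 h 15 min
Sat: 06:20–10:24 = 4 h 4 min; less 30 min break → 3 h 34 min
Sun: 05:36–15:19 = 9 h 43 min; less 15 min break → 9 h 28 min
Total: 10 h 14 min + 5 h 18 min + 11 h 3 min + 6 h 15 min + 3 h 34 min + 9 h 28 min = 45 h 52 min.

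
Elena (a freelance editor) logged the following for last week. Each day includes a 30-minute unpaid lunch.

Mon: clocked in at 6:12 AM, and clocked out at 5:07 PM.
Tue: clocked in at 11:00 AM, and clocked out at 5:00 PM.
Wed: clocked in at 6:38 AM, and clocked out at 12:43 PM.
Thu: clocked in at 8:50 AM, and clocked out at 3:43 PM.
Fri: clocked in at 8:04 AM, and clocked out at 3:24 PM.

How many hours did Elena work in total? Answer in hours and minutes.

34 h 43 min

Mon: 6:12 AM–5:07 PM = 10 h 55 min; less 30 min break → 10 h 25 min
Tue: 11:00 AM–5:00 PM = 6 h 0 min; less 30 min break → 5 h 30 min
Wed: 6:38 AM–12:43 PM = 6 h 5 min; less 30 min break → 5 h 35 min
Thu: 8:50 AM–3:43 PM = 6 h 53 min; less 30 min break → 6 h 23 min
Fri: 8:04 AM–3:24 PM = 7 h 20 min; less 30 min break → 6 h 50 min
Total: 10 h 25 min + 5 h 30 min + 5 h 35 min + 6 h 23 min + 6 h 50 min = 34 h 43 min.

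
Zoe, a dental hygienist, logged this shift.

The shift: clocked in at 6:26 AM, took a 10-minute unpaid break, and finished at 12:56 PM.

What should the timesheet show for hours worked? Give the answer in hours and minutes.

The shift: 6:26 AM–12:56 PM = 6 h 30 min; less 10 min break → 6 h 20 min

6 h 20 min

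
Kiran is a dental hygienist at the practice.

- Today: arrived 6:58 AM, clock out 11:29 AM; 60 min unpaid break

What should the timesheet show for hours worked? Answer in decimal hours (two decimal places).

3.52 hours

Today: 6:58 AM–11:29 AM = 4 h 31 min; less 60 min break → 3 h 31 min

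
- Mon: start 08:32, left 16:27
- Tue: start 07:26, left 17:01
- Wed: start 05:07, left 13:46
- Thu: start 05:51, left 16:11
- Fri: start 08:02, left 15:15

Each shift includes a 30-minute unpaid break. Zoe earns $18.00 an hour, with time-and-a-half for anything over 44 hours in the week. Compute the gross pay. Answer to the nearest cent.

$741.60

Mon: 08:32–16:27 = 7 h 55 min; less 30 min break → 7 h 25 min
Tue: 07:26–17:01 = 9 h 35 min; less 30 min break → 9 h 5 min
Wed: 05:07–13:46 = 8 h 39 min; less 30 min break → 8 h 9 min
Thu: 05:51–16:11 = 10 h 20 min; less 30 min break → 9 h 50 min
Fri: 08:02–15:15 = 7 h 13 min; less 30 min break → 6 h 43 min
Total worked: 41 h 12 min = 2472 min.
Regular 41 h 12 min = 2472 min at $18.00/h; overtime 0 h 0 min = 0 min at $27.00/h.
Pay = (2472 × $18.00 + 0 × $27.00) ÷ 60 = $741.60.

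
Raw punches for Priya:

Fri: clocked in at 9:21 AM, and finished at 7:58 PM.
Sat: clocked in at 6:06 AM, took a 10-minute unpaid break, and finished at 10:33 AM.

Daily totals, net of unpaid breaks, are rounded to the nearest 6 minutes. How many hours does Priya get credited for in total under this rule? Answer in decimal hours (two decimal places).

Fri: 9:21 AM–7:58 PM = 10 h 37 min → rounds to 10 h 36 min
Sat: 6:06 AM–10:33 AM = 4 h 27 min − 10 min = 4 h 17 min → rounds to 4 h 18 min
Total credited: 14 h 54 min.

14.90 hours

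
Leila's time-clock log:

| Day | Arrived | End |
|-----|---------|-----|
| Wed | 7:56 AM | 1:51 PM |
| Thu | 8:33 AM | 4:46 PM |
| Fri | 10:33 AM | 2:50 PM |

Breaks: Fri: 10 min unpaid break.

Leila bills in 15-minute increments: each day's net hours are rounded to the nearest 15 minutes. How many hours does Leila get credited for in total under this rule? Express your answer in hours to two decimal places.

Wed: 7:56 AM–1:51 PM = 5 h 55 min → rounds to 6 h 0 min
Thu: 8:33 AM–4:46 PM = 8 h 13 min → rounds to 8 h 15 min
Fri: 10:33 AM–2:50 PM = 4 h 17 min − 10 min = 4 h 7 min → rounds to 4 h 0 min
Total credited: 18 h 15 min.

18.25 hours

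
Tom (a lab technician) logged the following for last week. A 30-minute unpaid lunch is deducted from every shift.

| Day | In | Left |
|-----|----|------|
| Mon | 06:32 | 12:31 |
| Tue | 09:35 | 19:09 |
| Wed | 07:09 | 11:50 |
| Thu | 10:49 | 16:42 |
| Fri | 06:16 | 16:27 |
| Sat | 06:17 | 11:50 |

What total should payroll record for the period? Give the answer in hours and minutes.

Mon: 06:32–12:31 = 5 h 59 min; less 30 min break → 5 h 29 min
Tue: 09:35–19:09 = 9 h 34 min; less 30 min break → 9 h 4 min
Wed: 07:09–11:50 = 4 h 41 min; less 30 min break → 4 h 11 min
Thu: 10:49–16:42 = 5 h 53 min; less 30 min break → 5 h 23 min
Fri: 06:16–16:27 = 10 h 11 min; less 30 min break → 9 h 41 min
Sat: 06:17–11:50 = 5 h 33 min; less 30 min break → 5 h 3 min
Total: 5 h 29 min + 9 h 4 min + 4 h 11 min + 5 h 23 min + 9 h 41 min + 5 h 3 min = 38 h 51 min.

38 h 51 min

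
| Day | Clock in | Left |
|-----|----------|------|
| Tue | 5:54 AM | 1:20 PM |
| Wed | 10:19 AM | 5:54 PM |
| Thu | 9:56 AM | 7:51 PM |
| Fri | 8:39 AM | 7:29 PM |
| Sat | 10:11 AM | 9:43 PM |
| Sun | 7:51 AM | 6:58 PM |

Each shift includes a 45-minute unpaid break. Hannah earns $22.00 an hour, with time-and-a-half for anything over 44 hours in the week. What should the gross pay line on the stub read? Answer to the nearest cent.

$1295.25

Tue: 5:54 AM–1:20 PM = 7 h 26 min; less 45 min break → 6 h 41 min
Wed: 10:19 AM–5:54 PM = 7 h 35 min; less 45 min break → 6 h 50 min
Thu: 9:56 AM–7:51 PM = 9 h 55 min; less 45 min break → 9 h 10 min
Fri: 8:39 AM–7:29 PM = 10 h 50 min; less 45 min break → 10 h 5 min
Sat: 10:11 AM–9:43 PM = 11 h 32 min; less 45 min break → 10 h 47 min
Sun: 7:51 AM–6:58 PM = 11 h 7 min; less 45 min break → 10 h 22 min
Total worked: 53 h 55 min = 3235 min.
Regular 44 h 0 min = 2640 min at $22.00/h; overtime 9 h 55 min = 595 min at $33.00/h.
Pay = (2640 × $22.00 + 595 × $33.00) ÷ 60 = $1295.25.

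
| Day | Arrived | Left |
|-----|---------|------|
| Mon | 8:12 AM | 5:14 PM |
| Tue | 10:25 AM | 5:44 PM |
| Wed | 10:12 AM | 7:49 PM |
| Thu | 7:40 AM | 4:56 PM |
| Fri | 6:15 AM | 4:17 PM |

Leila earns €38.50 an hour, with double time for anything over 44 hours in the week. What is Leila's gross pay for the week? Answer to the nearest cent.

€1791.53

Mon: 8:12 AM–5:14 PM = 9 h 2 min
Tue: 10:25 AM–5:44 PM = 7 h 19 min
Wed: 10:12 AM–7:49 PM = 9 h 37 min
Thu: 7:40 AM–4:56 PM = 9 h 16 min
Fri: 6:15 AM–4:17 PM = 10 h 2 min
Total worked: 45 h 16 min = 2716 min.
Regular 44 h 0 min = 2640 min at €38.50/h; overtime 1 h 16 min = 76 min at €77.00/h.
Pay = (2640 × €38.50 + 76 × €77.00) ÷ 60 = €1791.53.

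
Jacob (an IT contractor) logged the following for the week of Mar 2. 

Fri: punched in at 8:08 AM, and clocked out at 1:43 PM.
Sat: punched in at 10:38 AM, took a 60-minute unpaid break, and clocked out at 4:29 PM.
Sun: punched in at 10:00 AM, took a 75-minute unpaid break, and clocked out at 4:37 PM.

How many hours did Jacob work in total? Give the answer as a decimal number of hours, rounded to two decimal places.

15.80 hours

Fri: 8:08 AM–1:43 PM = 5 h 35 min
Sat: 10:38 AM–4:29 PM = 5 h 51 min; less 60 min break → 4 h 51 min
Sun: 10:00 AM–4:37 PM = 6 h 37 min; less 75 min break → 5 h 22 min
Total: 5 h 35 min + 4 h 51 min + 5 h 22 min = 15 h 48 min.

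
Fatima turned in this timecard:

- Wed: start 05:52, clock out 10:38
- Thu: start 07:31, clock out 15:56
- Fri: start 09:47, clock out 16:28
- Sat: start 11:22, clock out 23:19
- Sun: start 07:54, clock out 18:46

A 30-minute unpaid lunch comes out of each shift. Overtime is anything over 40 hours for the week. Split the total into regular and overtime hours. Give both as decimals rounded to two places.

Regular 40.00 hours, overtime 0.18 hours

Wed: 05:52–10:38 = 4 h 46 min; less 30 min break → 4 h 16 min
Thu: 07:31–15:56 = 8 h 25 min; less 30 min break → 7 h 55 min
Fri: 09:47–16:28 = 6 h 41 min; less 30 min break → 6 h 11 min
Sat: 11:22–23:19 = 11 h 57 min; less 30 min break → 11 h 27 min
Sun: 07:54–18:46 = 10 h 52 min; less 30 min break → 10 h 22 min
Total worked: 40 h 11 min = 40.18 h.
Threshold 40 h → overtime 0 h 11 min, regular 40 h 0 min.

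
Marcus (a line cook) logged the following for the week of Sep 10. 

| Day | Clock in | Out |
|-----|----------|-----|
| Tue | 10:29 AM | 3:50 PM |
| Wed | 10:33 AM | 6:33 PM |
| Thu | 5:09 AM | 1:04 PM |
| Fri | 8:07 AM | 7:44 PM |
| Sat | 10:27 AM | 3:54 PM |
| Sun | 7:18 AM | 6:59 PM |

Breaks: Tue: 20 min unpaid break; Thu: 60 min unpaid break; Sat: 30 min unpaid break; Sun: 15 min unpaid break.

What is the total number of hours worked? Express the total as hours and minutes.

Tue: 10:29 AM–3:50 PM = 5 h 21 min; less 20 min break → 5 h 1 min
Wed: 10:33 AM–6:33 PM = 8 h 0 min
Thu: 5:09 AM–1:04 PM = 7 h 55 min; less 60 min break → 6 h 55 min
Fri: 8:07 AM–7:44 PM = 11 h 37 min
Sat: 10:27 AM–3:54 PM = 5 h 27 min; less 30 min break → 4 h 57 min
Sun: 7:18 AM–6:59 PM = 11 h 41 min; less 15 min break → 11 h 26 min
Total: 5 h 1 min + 8 h 0 min + 6 h 55 min + 11 h 37 min + 4 h 57 min + 11 h 26 min = 47 h 56 min.

47 h 56 min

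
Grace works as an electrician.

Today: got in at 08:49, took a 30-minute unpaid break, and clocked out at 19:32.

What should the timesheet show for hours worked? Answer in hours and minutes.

Today: 08:49–19:32 = 10 h 43 min; less 30 min break → 10 h 13 min

10 h 13 min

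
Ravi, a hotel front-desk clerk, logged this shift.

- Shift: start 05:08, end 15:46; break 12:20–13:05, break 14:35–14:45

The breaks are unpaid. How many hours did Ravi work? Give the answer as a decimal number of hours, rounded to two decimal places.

Shift: 05:08–15:46 = 10 h 38 min; less 55 min break → 9 h 43 min

9.72 hours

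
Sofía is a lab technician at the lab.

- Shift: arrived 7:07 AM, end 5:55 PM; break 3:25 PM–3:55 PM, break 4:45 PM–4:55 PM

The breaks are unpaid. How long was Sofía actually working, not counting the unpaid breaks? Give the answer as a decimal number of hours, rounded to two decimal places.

Shift: 7:07 AM–5:55 PM = 10 h 48 min; less 40 min break → 10 h 8 min

10.13 hours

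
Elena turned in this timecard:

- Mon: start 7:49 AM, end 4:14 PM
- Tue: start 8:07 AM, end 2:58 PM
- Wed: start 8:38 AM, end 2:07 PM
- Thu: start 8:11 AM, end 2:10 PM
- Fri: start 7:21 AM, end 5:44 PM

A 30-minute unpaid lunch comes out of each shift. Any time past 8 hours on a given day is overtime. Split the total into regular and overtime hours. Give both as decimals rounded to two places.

Regular 32.73 hours, overtime 1.88 hours

Mon: 7:49 AM–4:14 PM = 8 h 25 min; less 30 min break → 7 h 55 min
Tue: 8:07 AM–2:58 PM = 6 h 51 min; less 30 min break → 6 h 21 min
Wed: 8:38 AM–2:07 PM = 5 h 29 min; less 30 min break → 4 h 59 min
Thu: 8:11 AM–2:10 PM = 5 h 59 min; less 30 min break → 5 h 29 min
Fri: 7:21 AM–5:44 PM = 10 h 23 min; less 30 min break → 9 h 53 min
Mon reg 7 h 55 min / OT 0 h 0 min; Tue reg 6 h 21 min / OT 0 h 0 min; Wed reg 4 h 59 min / OT 0 h 0 min; Thu reg 5 h 29 min / OT 0 h 0 min; Fri reg 8 h 0 min / OT 1 h 53 min.
Totals: regular 32 h 44 min, overtime 1 h 53 min.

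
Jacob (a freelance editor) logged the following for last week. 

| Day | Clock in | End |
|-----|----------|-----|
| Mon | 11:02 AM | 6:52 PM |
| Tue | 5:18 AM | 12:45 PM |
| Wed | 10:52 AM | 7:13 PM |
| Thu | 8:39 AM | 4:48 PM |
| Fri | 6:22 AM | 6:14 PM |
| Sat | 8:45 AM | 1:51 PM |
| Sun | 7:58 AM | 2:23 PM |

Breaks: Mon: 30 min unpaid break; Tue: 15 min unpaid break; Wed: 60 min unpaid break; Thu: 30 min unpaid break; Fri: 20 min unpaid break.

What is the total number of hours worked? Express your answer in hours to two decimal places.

52.58 hours

Mon: 11:02 AM–6:52 PM = 7 h 50 min; less 30 min break → 7 h 20 min
Tue: 5:18 AM–12:45 PM = 7 h 27 min; less 15 min break → 7 h 12 min
Wed: 10:52 AM–7:13 PM = 8 h 21 min; less 60 min break → 7 h 21 min
Thu: 8:39 AM–4:48 PM = 8 h 9 min; less 30 min break → 7 h 39 min
Fri: 6:22 AM–6:14 PM = 11 h 52 min; less 20 min break → 11 h 32 min
Sat: 8:45 AM–1:51 PM = 5 h 6 min
Sun: 7:58 AM–2:23 PM = 6 h 25 min
Total: 7 h 20 min + 7 h 12 min + 7 h 21 min + 7 h 39 min + 11 h 32 min + 5 h 6 min + 6 h 25 min = 52 h 35 min.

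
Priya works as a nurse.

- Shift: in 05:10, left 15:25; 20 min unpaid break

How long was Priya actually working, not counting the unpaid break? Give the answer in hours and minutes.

Shift: 05:10–15:25 = 10 h 15 min; less 20 min break → 9 h 55 min

9 h 55 min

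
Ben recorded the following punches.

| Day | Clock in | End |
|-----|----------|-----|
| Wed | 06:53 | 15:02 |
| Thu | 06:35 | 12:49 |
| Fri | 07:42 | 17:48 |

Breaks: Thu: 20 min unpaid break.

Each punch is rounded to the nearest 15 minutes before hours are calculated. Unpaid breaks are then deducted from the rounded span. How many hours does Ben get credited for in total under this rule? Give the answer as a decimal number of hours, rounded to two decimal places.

Wed: in 06:53→07:00, out 15:02→15:00; 8 h 0 min
Thu: in 06:35→06:30, out 12:49→12:45; 6 h 15 min − 20 min = 5 h 55 min
Fri: in 07:42→07:45, out 17:48→17:45; 10 h 0 min
Total credited: 23 h 55 min.

23.92 hours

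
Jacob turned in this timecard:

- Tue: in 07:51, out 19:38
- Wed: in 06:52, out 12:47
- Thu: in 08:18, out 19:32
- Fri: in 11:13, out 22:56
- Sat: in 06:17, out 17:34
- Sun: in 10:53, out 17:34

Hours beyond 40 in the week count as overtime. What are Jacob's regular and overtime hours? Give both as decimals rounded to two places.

Regular 40.00 hours, overtime 18.62 hours

Tue: 07:51–19:38 = 11 h 47 min
Wed: 06:52–12:47 = 5 h 55 min
Thu: 08:18–19:32 = 11 h 14 min
Fri: 11:13–22:56 = 11 h 43 min
Sat: 06:17–17:34 = 11 h 17 min
Sun: 10:53–17:34 = 6 h 41 min
Total worked: 58 h 37 min = 58.62 h.
Threshold 40 h → overtime 18 h 37 min, regular 40 h 0 min.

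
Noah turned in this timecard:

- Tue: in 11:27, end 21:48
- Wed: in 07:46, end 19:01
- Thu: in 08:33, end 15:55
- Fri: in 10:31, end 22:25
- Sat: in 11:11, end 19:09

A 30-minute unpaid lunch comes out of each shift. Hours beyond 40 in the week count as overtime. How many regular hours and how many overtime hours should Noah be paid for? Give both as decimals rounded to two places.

Tue: 11:27–21:48 = 10 h 21 min; less 30 min break → 9 h 51 min
Wed: 07:46–19:01 = 11 h 15 min; less 30 min break → 10 h 45 min
Thu: 08:33–15:55 = 7 h 22 min; less 30 min break → 6 h 52 min
Fri: 10:31–22:25 = 11 h 54 min; less 30 min break → 11 h 24 min
Sat: 11:11–19:09 = 7 h 58 min; less 30 min break → 7 h 28 min
Total worked: 46 h 20 min = 46.33 h.
Threshold 40 h → overtime 6 h 20 min, regular 40 h 0 min.

Regular 40.00 hours, overtime 6.33 hours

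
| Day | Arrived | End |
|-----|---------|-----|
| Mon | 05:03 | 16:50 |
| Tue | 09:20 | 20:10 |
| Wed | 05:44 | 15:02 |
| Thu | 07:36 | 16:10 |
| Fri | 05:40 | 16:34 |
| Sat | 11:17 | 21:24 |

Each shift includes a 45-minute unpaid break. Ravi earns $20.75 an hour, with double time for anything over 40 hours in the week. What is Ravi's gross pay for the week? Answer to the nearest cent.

Mon: 05:03–16:50 = 11 h 47 min; less 45 min break → 11 h 2 min
Tue: 09:20–20:10 = 10 h 50 min; less 45 min break → 10 h 5 min
Wed: 05:44–15:02 = 9 h 18 min; less 45 min break → 8 h 33 min
Thu: 07:36–16:10 = 8 h 34 min; less 45 min break → 7 h 49 min
Fri: 05:40–16:34 = 10 h 54 min; less 45 min break → 10 h 9 min
Sat: 11:17–21:24 = 10 h 7 min; less 45 min break → 9 h 22 min
Total worked: 57 h 0 min = 3420 min.
Regular 40 h 0 min = 2400 min at $20.75/h; overtime 17 h 0 min = 1020 min at $41.50/h.
Pay = (2400 × $20.75 + 1020 × $41.50) ÷ 60 = $1535.50.

$1535.50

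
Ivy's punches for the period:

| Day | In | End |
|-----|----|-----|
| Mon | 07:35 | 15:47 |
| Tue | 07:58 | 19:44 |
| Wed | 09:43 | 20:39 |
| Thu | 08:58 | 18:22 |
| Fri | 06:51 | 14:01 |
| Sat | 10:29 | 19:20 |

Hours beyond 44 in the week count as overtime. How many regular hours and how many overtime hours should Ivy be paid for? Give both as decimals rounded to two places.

Regular 44.00 hours, overtime 12.32 hours

Mon: 07:35–15:47 = 8 h 12 min
Tue: 07:58–19:44 = 11 h 46 min
Wed: 09:43–20:39 = 10 h 56 min
Thu: 08:58–18:22 = 9 h 24 min
Fri: 06:51–14:01 = 7 h 10 min
Sat: 10:29–19:20 = 8 h 51 min
Total worked: 56 h 19 min = 56.32 h.
Threshold 44 h → overtime 12 h 19 min, regular 44 h 0 min.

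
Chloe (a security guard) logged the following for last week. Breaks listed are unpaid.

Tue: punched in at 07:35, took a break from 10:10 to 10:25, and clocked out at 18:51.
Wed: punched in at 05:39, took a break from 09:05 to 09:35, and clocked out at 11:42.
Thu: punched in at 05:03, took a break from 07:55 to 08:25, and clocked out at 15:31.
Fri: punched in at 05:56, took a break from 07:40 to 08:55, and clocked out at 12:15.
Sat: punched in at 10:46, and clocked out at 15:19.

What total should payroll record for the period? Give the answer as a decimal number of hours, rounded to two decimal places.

Tue: 07:35–18:51 = 11 h 16 min; less 15 min break → 11 h 1 min
Wed: 05:39–11:42 = 6 h 3 min; less 30 min break → 5 h 33 min
Thu: 05:03–15:31 = 10 h 28 min; less 30 min break → 9 h 58 min
Fri: 05:56–12:15 = 6 h 19 min; less 75 min break → 5 h 4 min
Sat: 10:46–15:19 = 4 h 33 min
Total: 11 h 1 min + 5 h 33 min + 9 h 58 min + 5 h 4 min + 4 h 33 min = 36 h 9 min.

36.15 hours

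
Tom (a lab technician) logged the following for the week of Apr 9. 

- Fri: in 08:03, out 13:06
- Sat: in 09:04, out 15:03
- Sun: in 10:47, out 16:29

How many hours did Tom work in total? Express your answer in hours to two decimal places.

Fri: 08:03–13:06 = 5 h 3 min
Sat: 09:04–15:03 = 5 h 59 min
Sun: 10:47–16:29 = 5 h 42 min
Total: 5 h 3 min + 5 h 59 min + 5 h 42 min = 16 h 44 min.

16.73 hours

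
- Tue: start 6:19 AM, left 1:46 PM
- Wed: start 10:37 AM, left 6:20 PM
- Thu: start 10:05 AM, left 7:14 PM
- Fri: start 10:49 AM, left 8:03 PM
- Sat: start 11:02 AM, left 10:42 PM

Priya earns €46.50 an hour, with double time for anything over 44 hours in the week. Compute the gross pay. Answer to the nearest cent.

€2159.15

Tue: 6:19 AM–1:46 PM = 7 h 27 min
Wed: 10:37 AM–6:20 PM = 7 h 43 min
Thu: 10:05 AM–7:14 PM = 9 h 9 min
Fri: 10:49 AM–8:03 PM = 9 h 14 min
Sat: 11:02 AM–10:42 PM = 11 h 40 min
Total worked: 45 h 13 min = 2713 min.
Regular 44 h 0 min = 2640 min at €46.50/h; overtime 1 h 13 min = 73 min at €93.00/h.
Pay = (2640 × €46.50 + 73 × €93.00) ÷ 60 = €2159.15.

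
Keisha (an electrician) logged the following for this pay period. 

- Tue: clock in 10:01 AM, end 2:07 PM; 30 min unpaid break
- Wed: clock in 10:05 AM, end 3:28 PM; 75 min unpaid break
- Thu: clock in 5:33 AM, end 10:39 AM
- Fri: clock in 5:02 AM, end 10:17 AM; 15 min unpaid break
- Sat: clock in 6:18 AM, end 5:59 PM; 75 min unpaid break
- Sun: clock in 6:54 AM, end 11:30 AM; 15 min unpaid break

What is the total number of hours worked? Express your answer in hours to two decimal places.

32.62 hours

Tue: 10:01 AM–2:07 PM = 4 h 6 min; less 30 min break → 3 h 36 min
Wed: 10:05 AM–3:28 PM = 5 h 23 min; less 75 min break → 4 h 8 min
Thu: 5:33 AM–10:39 AM = 5 h 6 min
Fri: 5:02 AM–10:17 AM = 5 h 15 min; less 15 min break → 5 h 0 min
Sat: 6:18 AM–5:59 PM = 11 h 41 min; less 75 min break → 10 h 26 min
Sun: 6:54 AM–11:30 AM = 4 h 36 min; less 15 min break → 4 h 21 min
Total: 3 h 36 min + 4 h 8 min + 5 h 6 min + 5 h 0 min + 10 h 26 min + 4 h 21 min = 32 h 37 min.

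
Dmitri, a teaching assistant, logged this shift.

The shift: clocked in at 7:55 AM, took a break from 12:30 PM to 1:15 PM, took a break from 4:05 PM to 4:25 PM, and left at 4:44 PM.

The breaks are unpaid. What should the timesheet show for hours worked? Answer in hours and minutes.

The shift: 7:55 AM–4:44 PM = 8 h 49 min; less 65 min break → 7 h 44 min

7 h 44 min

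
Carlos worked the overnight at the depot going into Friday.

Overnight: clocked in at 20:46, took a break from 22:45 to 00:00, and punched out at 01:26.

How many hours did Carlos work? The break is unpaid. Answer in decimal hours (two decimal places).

Overnight: 20:46 → midnight = 3 h 14 min; midnight → 01:26 = 1 h 26 min; span 4 h 40 min; less 75 min break → 3 h 25 min

3.42 hours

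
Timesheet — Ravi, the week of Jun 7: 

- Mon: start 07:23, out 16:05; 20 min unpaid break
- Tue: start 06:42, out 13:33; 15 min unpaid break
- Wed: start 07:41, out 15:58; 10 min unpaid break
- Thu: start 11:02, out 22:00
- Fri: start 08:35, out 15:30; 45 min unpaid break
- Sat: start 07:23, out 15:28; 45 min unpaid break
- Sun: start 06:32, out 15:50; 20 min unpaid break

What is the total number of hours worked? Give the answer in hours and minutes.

56 h 31 min

Mon: 07:23–16:05 = 8 h 42 min; less 20 min break → 8 h 22 min
Tue: 06:42–13:33 = 6 h 51 min; less 15 min break → 6 h 36 min
Wed: 07:41–15:58 = 8 h 17 min; less 10 min break → 8 h 7 min
Thu: 11:02–22:00 = 10 h 58 min
Fri: 08:35–15:30 = 6 h 55 min; less 45 min break → 6 h 10 min
Sat: 07:23–15:28 = 8 h 5 min; less 45 min break → 7 h 20 min
Sun: 06:32–15:50 = 9 h 18 min; less 20 min break → 8 h 58 min
Total: 8 h 22 min + 6 h 36 min + 8 h 7 min + 10 h 58 min + 6 h 10 min + 7 h 20 min + 8 h 58 min = 56 h 31 min.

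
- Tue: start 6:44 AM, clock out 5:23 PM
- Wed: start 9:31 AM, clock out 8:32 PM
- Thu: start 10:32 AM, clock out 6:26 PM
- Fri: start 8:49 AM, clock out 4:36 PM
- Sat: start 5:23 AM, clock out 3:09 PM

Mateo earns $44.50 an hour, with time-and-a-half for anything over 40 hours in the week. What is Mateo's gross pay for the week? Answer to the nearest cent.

$2255.04

Tue: 6:44 AM–5:23 PM = 10 h 39 min
Wed: 9:31 AM–8:32 PM = 11 h 1 min
Thu: 10:32 AM–6:26 PM = 7 h 54 min
Fri: 8:49 AM–4:36 PM = 7 h 47 min
Sat: 5:23 AM–3:09 PM = 9 h 46 min
Total worked: 47 h 7 min = 2827 min.
Regular 40 h 0 min = 2400 min at $44.50/h; overtime 7 h 7 min = 427 min at $66.75/h.
Pay = (2400 × $44.50 + 427 × $66.75) ÷ 60 = $2255.04.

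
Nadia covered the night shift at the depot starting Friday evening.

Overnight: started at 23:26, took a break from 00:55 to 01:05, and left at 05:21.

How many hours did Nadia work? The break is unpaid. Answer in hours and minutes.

5 h 45 min

Overnight: 23:26 → midnight = 0 h 34 min; midnight → 05:21 = 5 h 21 min; span 5 h 55 min; less 10 min break → 5 h 45 min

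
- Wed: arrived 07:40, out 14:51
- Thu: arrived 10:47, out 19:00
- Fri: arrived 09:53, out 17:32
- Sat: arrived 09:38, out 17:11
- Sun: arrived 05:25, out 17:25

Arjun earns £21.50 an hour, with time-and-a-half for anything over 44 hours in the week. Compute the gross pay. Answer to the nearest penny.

£915.90

Wed: 07:40–14:51 = 7 h 11 min
Thu: 10:47–19:00 = 8 h 13 min
Fri: 09:53–17:32 = 7 h 39 min
Sat: 09:38–17:11 = 7 h 33 min
Sun: 05:25–17:25 = 12 h 0 min
Total worked: 42 h 36 min = 2556 min.
Regular 42 h 36 min = 2556 min at £21.50/h; overtime 0 h 0 min = 0 min at £32.25/h.
Pay = (2556 × £21.50 + 0 × £32.25) ÷ 60 = £915.90.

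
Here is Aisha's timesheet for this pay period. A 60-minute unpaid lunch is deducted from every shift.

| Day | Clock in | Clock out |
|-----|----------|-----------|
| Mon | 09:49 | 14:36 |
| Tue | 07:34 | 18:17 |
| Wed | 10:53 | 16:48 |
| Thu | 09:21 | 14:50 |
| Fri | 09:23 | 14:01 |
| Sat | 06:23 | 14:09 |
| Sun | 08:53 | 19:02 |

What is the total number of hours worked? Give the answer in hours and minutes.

Mon: 09:49–14:36 = 4 h 47 min; less 60 min break → 3 h 47 min
Tue: 07:34–18:17 = 10 h 43 min; less 60 min break → 9 h 43 min
Wed: 10:53–16:48 = 5 h 55 min; less 60 min break → 4 h 55 min
Thu: 09:21–14:50 = 5 h 29 min; less 60 min break → 4 h 29 min
Fri: 09:23–14:01 = 4 h 38 min; less 60 min break → 3 h 38 min
Sat: 06:23–14:09 = 7 h 46 min; less 60 min break → 6 h 46 min
Sun: 08:53–19:02 = 10 h 9 min; less 60 min break → 9 h 9 min
Total: 3 h 47 min + 9 h 43 min + 4 h 55 min + 4 h 29 min + 3 h 38 min + 6 h 46 min + 9 h 9 min = 42 h 27 min.

42 h 27 min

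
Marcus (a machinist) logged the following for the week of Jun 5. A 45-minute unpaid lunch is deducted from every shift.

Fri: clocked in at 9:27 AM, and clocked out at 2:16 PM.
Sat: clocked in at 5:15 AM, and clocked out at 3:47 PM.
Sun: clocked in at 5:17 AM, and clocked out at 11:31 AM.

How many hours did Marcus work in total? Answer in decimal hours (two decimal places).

Fri: 9:27 AM–2:16 PM = 4 h 49 min; less 45 min break → 4 h 4 min
Sat: 5:15 AM–3:47 PM = 10 h 32 min; less 45 min break → 9 h 47 min
Sun: 5:17 AM–11:31 AM = 6 h 14 min; less 45 min break → 5 h 29 min
Total: 4 h 4 min + 9 h 47 min + 5 h 29 min = 19 h 20 min.

19.33 hours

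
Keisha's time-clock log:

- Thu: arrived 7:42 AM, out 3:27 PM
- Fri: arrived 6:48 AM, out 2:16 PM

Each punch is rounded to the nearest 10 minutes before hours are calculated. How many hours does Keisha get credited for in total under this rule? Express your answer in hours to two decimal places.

Thu: in 7:42 AM→7:40 AM, out 3:27 PM→3:30 PM; 7 h 50 min
Fri: in 6:48 AM→6:50 AM, out 2:16 PM→2:20 PM; 7 h 30 min
Total credited: 15 h 20 min.

15.33 hours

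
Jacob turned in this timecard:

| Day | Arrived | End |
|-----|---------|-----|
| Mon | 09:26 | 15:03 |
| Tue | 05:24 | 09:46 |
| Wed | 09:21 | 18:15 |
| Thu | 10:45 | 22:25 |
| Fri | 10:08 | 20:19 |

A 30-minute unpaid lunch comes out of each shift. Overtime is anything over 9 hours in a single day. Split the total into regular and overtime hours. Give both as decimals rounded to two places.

Regular 35.38 hours, overtime 2.85 hours

Mon: 09:26–15:03 = 5 h 37 min; less 30 min break → 5 h 7 min
Tue: 05:24–09:46 = 4 h 22 min; less 30 min break → 3 h 52 min
Wed: 09:21–18:15 = 8 h 54 min; less 30 min break → 8 h 24 min
Thu: 10:45–22:25 = 11 h 40 min; less 30 min break → 11 h 10 min
Fri: 10:08–20:19 = 10 h 11 min; less 30 min break → 9 h 41 min
Mon reg 5 h 7 min / OT 0 h 0 min; Tue reg 3 h 52 min / OT 0 h 0 min; Wed reg 8 h 24 min / OT 0 h 0 min; Thu reg 9 h 0 min / OT 2 h 10 min; Fri reg 9 h 0 min / OT 0 h 41 min.
Totals: regular 35 h 23 min, overtime 2 h 51 min.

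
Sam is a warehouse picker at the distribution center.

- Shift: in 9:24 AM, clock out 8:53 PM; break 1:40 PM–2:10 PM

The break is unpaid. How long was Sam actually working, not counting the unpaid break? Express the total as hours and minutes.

10 h 59 min

Shift: 9:24 AM–8:53 PM = 11 h 29 min; less 30 min break → 10 h 59 min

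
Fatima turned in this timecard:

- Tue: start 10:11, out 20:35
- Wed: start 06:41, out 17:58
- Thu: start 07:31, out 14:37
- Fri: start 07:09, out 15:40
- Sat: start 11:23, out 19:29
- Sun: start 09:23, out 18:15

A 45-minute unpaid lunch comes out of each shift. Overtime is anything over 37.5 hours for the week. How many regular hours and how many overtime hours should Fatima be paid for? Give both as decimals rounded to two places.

Tue: 10:11–20:35 = 10 h 24 min; less 45 min break → 9 h 39 min
Wed: 06:41–17:58 = 11 h 17 min; less 45 min break → 10 h 32 min
Thu: 07:31–14:37 = 7 h 6 min; less 45 min break → 6 h 21 min
Fri: 07:09–15:40 = 8 h 31 min; less 45 min break → 7 h 46 min
Sat: 11:23–19:29 = 8 h 6 min; less 45 min break → 7 h 21 min
Sun: 09:23–18:15 = 8 h 52 min; less 45 min break → 8 h 7 min
Total worked: 49 h 46 min = 49.77 h.
Threshold 37.5 h → overtime 12 h 16 min, regular 37 h 30 min.

Regular 37.50 hours, overtime 12.27 hours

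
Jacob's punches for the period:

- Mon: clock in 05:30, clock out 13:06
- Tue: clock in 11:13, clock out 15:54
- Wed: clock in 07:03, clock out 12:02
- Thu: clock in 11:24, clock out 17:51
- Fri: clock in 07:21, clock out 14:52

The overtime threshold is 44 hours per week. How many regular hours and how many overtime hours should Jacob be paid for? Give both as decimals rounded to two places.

Regular 31.23 hours, overtime 0.00 hours

Mon: 05:30–13:06 = 7 h 36 min
Tue: 11:13–15:54 = 4 h 41 min
Wed: 07:03–12:02 = 4 h 59 min
Thu: 11:24–17:51 = 6 h 27 min
Fri: 07:21–14:52 = 7 h 31 min
Total worked: 31 h 14 min = 31.23 h.
Threshold 44 h → overtime 0 h 0 min, regular 31 h 14 min.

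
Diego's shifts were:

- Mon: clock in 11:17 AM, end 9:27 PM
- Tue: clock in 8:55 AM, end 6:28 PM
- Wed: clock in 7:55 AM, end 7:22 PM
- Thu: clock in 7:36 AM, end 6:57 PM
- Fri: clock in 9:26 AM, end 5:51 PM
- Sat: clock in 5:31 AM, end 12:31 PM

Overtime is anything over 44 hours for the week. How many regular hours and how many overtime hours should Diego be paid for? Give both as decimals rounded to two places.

Regular 44.00 hours, overtime 13.93 hours

Mon: 11:17 AM–9:27 PM = 10 h 10 min
Tue: 8:55 AM–6:28 PM = 9 h 33 min
Wed: 7:55 AM–7:22 PM = 11 h 27 min
Thu: 7:36 AM–6:57 PM = 11 h 21 min
Fri: 9:26 AM–5:51 PM = 8 h 25 min
Sat: 5:31 AM–12:31 PM = 7 h 0 min
Total worked: 57 h 56 min = 57.93 h.
Threshold 44 h → overtime 13 h 56 min, regular 44 h 0 min.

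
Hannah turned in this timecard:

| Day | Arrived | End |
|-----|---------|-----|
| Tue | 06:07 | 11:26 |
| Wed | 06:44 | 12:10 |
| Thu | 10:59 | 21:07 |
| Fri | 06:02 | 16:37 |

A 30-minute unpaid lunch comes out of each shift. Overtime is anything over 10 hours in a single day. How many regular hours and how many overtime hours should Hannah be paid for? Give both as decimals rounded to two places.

Regular 29.38 hours, overtime 0.08 hours

Tue: 06:07–11:26 = 5 h 19 min; less 30 min break → 4 h 49 min
Wed: 06:44–12:10 = 5 h 26 min; less 30 min break → 4 h 56 min
Thu: 10:59–21:07 = 10 h 8 min; less 30 min break → 9 h 38 min
Fri: 06:02–16:37 = 10 h 35 min; less 30 min break → 10 h 5 min
Tue reg 4 h 49 min / OT 0 h 0 min; Wed reg 4 h 56 min / OT 0 h 0 min; Thu reg 9 h 38 min / OT 0 h 0 min; Fri reg 10 h 0 min / OT 0 h 5 min.
Totals: regular 29 h 23 min, overtime 0 h 5 min.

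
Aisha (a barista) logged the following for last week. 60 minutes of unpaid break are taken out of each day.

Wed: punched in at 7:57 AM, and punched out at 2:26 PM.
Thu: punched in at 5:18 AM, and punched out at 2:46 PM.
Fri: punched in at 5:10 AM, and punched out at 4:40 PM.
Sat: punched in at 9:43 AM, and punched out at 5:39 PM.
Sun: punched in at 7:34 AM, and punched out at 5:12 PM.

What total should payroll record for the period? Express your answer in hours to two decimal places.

40.02 hours

Wed: 7:57 AM–2:26 PM = 6 h 29 min; less 60 min break → 5 h 29 min
Thu: 5:18 AM–2:46 PM = 9 h 28 min; less 60 min break → 8 h 28 min
Fri: 5:10 AM–4:40 PM = 11 h 30 min; less 60 min break → 10 h 30 min
Sat: 9:43 AM–5:39 PM = 7 h 56 min; less 60 min break → 6 h 56 min
Sun: 7:34 AM–5:12 PM = 9 h 38 min; less 60 min break → 8 h 38 min
Total: 5 h 29 min + 8 h 28 min + 10 h 30 min + 6 h 56 min + 8 h 38 min = 40 h 1 min.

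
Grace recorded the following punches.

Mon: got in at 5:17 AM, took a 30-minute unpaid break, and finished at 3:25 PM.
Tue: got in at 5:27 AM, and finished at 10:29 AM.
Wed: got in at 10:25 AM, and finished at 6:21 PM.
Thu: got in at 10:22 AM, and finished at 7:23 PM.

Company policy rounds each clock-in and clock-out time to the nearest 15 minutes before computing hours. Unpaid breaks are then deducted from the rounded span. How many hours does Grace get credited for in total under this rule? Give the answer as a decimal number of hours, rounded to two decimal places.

Mon: in 5:17 AM→5:15 AM, out 3:25 PM→3:30 PM; 10 h 15 min − 30 min = 9 h 45 min
Tue: in 5:27 AM→5:30 AM, out 10:29 AM→10:30 AM; 5 h 0 min
Wed: in 10:25 AM→10:30 AM, out 6:21 PM→6:15 PM; 7 h 45 min
Thu: in 10:22 AM→10:15 AM, out 7:23 PM→7:30 PM; 9 h 15 min
Total credited: 31 h 45 min.

31.75 hours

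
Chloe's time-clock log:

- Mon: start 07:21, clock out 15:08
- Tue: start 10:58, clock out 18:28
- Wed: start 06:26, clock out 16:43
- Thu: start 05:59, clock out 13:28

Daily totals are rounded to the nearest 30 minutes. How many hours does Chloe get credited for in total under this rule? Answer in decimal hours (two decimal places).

Mon: 07:21–15:08 = 7 h 47 min → rounds to 8 h 0 min
Tue: 10:58–18:28 = 7 h 30 min → rounds to 7 h 30 min
Wed: 06:26–16:43 = 10 h 17 min → rounds to 10 h 30 min
Thu: 05:59–13:28 = 7 h 29 min → rounds to 7 h 30 min
Total credited: 33 h 30 min.

33.50 hours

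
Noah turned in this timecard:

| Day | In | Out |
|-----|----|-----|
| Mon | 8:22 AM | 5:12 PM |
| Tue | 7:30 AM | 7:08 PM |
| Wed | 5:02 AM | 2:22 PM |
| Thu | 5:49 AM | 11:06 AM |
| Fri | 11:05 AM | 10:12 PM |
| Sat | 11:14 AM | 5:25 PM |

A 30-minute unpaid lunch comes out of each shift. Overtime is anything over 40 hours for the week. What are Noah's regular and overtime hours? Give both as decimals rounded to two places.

Mon: 8:22 AM–5:12 PM = 8 h 50 min; less 30 min break → 8 h 20 min
Tue: 7:30 AM–7:08 PM = 11 h 38 min; less 30 min break → 11 h 8 min
Wed: 5:02 AM–2:22 PM = 9 h 20 min; less 30 min break → 8 h 50 min
Thu: 5:49 AM–11:06 AM = 5 h 17 min; less 30 min break → 4 h 47 min
Fri: 11:05 AM–10:12 PM = 11 h 7 min; less 30 min break → 10 h 37 min
Sat: 11:14 AM–5:25 PM = 6 h 11 min; less 30 min break → 5 h 41 min
Total worked: 49 h 23 min = 49.38 h.
Threshold 40 h → overtime 9 h 23 min, regular 40 h 0 min.

Regular 40.00 hours, overtime 9.38 hours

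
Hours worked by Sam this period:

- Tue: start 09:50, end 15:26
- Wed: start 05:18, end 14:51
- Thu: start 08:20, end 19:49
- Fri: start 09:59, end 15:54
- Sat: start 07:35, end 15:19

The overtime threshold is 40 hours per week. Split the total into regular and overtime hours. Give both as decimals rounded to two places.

Tue: 09:50–15:26 = 5 h 36 min
Wed: 05:18–14:51 = 9 h 33 min
Thu: 08:20–19:49 = 11 h 29 min
Fri: 09:59–15:54 = 5 h 55 min
Sat: 07:35–15:19 = 7 h 44 min
Total worked: 40 h 17 min = 40.28 h.
Threshold 40 h → overtime 0 h 17 min, regular 40 h 0 min.

Regular 40.00 hours, overtime 0.28 hours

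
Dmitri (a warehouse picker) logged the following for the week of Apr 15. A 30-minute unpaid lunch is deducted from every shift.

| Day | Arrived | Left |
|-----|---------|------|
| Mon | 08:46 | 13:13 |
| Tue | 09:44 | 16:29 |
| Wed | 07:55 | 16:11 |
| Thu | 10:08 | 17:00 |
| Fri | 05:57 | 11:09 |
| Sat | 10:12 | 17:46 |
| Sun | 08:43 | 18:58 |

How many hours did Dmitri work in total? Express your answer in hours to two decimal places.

45.85 hours

Mon: 08:46–13:13 = 4 h 27 min; less 30 min break → 3 h 57 min
Tue: 09:44–16:29 = 6 h 45 min; less 30 min break → 6 h 15 min
Wed: 07:55–16:11 = 8 h 16 min; less 30 min break → 7 h 46 min
Thu: 10:08–17:00 = 6 h 52 min; less 30 min break → 6 h 22 min
Fri: 05:57–11:09 = 5 h 12 min; less 30 min break → 4 h 42 min
Sat: 10:12–17:46 = 7 h 34 min; less 30 min break → 7 h 4 min
Sun: 08:43–18:58 = 10 h 15 min; less 30 min break → 9 h 45 min
Total: 3 h 57 min + 6 h 15 min + 7 h 46 min + 6 h 22 min + 4 h 42 min + 7 h 4 min + 9 h 45 min = 45 h 51 min.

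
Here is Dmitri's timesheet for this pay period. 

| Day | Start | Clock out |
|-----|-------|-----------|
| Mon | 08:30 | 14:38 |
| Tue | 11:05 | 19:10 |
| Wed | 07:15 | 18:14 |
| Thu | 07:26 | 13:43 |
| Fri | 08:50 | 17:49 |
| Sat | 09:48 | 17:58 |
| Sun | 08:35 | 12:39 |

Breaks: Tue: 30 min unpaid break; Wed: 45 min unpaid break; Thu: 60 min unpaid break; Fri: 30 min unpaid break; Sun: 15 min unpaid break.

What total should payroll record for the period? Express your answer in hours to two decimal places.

Mon: 08:30–14:38 = 6 h 8 min
Tue: 11:05–19:10 = 8 h 5 min; less 30 min break → 7 h 35 min
Wed: 07:15–18:14 = 10 h 59 min; less 45 min break → 10 h 14 min
Thu: 07:26–13:43 = 6 h 17 min; less 60 min break → 5 h 17 min
Fri: 08:50–17:49 = 8 h 59 min; less 30 min break → 8 h 29 min
Sat: 09:48–17:58 = 8 h 10 min
Sun: 08:35–12:39 = 4 h 4 min; less 15 min break → 3 h 49 min
Total: 6 h 8 min + 7 h 35 min + 10 h 14 min + 5 h 17 min + 8 h 29 min + 8 h 10 min + 3 h 49 min = 49 h 42 min.

49.70 hours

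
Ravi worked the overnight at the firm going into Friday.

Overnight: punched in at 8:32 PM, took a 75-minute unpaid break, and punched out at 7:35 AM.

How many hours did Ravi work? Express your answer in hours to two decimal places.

Overnight: 8:32 PM → midnight = 3 h 28 min; midnight → 7:35 AM = 7 h 35 min; span 11 h 3 min; less 75 min break → 9 h 48 min

9.80 hours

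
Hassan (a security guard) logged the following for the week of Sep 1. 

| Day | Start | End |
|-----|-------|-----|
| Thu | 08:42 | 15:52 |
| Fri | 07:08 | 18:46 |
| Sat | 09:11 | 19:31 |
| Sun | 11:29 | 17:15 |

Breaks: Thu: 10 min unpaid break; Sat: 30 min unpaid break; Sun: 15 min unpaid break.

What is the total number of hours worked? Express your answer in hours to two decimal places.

33.98 hours

Thu: 08:42–15:52 = 7 h 10 min; less 10 min break → 7 h 0 min
Fri: 07:08–18:46 = 11 h 38 min
Sat: 09:11–19:31 = 10 h 20 min; less 30 min break → 9 h 50 min
Sun: 11:29–17:15 = 5 h 46 min; less 15 min break → 5 h 31 min
Total: 7 h 0 min + 11 h 38 min + 9 h 50 min + 5 h 31 min = 33 h 59 min.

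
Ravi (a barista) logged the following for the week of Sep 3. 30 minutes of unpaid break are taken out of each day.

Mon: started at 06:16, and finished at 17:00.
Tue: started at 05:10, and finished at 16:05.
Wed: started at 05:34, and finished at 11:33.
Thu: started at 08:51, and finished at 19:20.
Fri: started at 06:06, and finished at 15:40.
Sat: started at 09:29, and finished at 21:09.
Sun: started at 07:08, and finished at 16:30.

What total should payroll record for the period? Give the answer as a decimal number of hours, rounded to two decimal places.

Mon: 06:16–17:00 = 10 h 44 min; less 30 min break → 10 h 14 min
Tue: 05:10–16:05 = 10 h 55 min; less 30 min break → 10 h 25 min
Wed: 05:34–11:33 = 5 h 59 min; less 30 min break → 5 h 29 min
Thu: 08:51–19:20 = 10 h 29 min; less 30 min break → 9 h 59 min
Fri: 06:06–15:40 = 9 h 34 min; less 30 min break → 9 h 4 min
Sat: 09:29–21:09 = 11 h 40 min; less 30 min break → 11 h 10 min
Sun: 07:08–16:30 = 9 h 22 min; less 30 min break → 8 h 52 min
Total: 10 h 14 min + 10 h 25 min + 5 h 29 min + 9 h 59 min + 9 h 4 min + 11 h 10 min + 8 h 52 min = 65 h 13 min.

65.22 hours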